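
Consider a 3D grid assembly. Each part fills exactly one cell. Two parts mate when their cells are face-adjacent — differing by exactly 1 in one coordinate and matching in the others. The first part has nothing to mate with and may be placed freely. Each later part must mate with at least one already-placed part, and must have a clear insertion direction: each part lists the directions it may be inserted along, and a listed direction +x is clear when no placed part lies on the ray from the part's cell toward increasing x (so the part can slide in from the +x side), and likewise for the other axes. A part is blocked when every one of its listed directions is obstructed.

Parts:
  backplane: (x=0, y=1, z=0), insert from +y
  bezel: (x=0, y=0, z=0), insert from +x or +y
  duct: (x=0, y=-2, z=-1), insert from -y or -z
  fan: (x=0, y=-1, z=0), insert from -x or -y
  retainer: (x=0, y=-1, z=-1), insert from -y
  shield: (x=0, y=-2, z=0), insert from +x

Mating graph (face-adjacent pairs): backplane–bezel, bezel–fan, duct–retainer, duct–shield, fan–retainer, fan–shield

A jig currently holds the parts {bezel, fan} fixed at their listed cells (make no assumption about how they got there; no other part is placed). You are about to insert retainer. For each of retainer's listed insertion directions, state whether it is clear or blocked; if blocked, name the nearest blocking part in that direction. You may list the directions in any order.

-y: ray from retainer(0, -1, -1) has no placed part ⇒ clear

-y: clear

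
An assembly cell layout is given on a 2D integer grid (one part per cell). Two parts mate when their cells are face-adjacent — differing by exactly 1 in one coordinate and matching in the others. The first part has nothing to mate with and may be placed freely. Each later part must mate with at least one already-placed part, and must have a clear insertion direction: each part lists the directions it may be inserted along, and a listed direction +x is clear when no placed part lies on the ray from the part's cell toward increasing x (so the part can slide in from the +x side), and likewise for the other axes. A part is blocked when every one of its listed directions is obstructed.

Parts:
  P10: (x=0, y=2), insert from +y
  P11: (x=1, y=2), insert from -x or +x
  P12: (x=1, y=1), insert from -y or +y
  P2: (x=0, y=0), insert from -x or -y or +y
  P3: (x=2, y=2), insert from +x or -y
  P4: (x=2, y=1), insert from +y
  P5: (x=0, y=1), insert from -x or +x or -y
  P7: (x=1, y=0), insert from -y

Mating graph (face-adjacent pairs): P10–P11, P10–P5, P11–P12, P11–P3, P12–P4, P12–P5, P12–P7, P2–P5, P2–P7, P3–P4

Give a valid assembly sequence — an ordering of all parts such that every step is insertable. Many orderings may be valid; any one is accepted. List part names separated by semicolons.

P7; P12; P11; P10; P5; P2; P4; P3

1. P7@(1, 0) [-y clear] — {P7}
2. P12@(1, 1) [+y clear] — {P12, P7}
3. P11@(1, 2) [-x clear] — {P11, P12, P7}
4. P10@(0, 2) [+y clear] — {P10, P11, P12, P7}
5. P5@(0, 1) [-x clear] — {P10, P11, P12, P5, P7}
6. P2@(0, 0) [-x clear] — {P10, P11, P12, P2, P5, P7}
7. P4@(2, 1) [+y clear] — {P10, P11, P12, P2, P4, P5, P7}
8. P3@(2, 2) [+x clear] — {P10, P11, P12, P2, P3, P4, P5, P7}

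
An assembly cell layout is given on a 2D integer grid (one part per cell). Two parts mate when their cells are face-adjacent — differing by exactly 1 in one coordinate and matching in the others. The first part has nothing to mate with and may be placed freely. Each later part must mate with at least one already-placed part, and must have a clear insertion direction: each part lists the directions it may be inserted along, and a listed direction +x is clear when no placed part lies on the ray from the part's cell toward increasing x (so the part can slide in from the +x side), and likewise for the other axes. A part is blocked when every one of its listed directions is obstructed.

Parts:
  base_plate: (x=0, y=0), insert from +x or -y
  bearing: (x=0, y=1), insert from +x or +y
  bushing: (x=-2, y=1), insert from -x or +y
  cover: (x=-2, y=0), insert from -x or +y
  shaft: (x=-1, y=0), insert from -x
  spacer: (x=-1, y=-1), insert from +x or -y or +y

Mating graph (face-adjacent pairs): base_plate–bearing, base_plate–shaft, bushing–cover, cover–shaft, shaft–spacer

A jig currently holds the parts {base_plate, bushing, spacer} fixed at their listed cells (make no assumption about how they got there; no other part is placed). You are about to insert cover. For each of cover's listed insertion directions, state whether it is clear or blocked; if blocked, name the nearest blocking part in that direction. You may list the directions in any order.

+y: blocked by bushing; -x: clear

-x: ray from cover(-2, 0) has no placed part ⇒ clear
+y: nearest on ray is bushing@(-2, 1) ⇒ blocked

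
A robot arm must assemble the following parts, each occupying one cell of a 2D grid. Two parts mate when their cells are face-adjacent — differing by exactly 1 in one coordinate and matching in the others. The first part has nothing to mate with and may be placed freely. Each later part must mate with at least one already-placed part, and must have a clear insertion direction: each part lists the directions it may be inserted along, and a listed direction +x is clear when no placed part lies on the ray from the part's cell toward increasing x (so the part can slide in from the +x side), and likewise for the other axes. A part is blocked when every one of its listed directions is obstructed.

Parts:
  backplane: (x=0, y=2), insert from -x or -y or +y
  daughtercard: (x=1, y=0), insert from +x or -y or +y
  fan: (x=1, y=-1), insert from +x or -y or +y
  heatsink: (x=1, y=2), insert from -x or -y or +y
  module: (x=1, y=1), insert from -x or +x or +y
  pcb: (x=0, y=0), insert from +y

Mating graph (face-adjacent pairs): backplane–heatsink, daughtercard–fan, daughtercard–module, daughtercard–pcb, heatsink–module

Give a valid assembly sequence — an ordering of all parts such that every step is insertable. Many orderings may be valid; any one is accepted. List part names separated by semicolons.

1. daughtercard@(1, 0) [+x clear] — {daughtercard}
2. module@(1, 1) [-x clear] — {daughtercard, module}
3. fan@(1, -1) [+x clear] — {daughtercard, fan, module}
4. pcb@(0, 0) [+y clear] — {daughtercard, fan, module, pcb}
5. heatsink@(1, 2) [-x clear] — {daughtercard, fan, heatsink, module, pcb}
6. backplane@(0, 2) [-x clear] — {backplane, daughtercard, fan, heatsink, module, pcb}

daughtercard; module; fan; pcb; heatsink; backplane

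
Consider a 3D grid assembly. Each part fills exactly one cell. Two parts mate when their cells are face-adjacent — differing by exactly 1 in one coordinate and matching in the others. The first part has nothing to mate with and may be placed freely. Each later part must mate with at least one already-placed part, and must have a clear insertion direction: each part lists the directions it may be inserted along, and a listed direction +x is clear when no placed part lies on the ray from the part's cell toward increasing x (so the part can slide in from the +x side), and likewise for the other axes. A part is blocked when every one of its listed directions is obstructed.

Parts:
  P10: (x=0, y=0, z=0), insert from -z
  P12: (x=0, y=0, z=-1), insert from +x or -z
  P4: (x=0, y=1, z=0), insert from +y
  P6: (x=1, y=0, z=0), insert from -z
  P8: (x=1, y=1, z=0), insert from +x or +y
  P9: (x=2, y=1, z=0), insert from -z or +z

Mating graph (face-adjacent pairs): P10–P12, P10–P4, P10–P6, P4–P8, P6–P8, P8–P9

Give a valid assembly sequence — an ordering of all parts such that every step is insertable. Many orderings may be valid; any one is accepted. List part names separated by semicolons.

P10; P4; P6; P12; P8; P9

1. P10@(0, 0, 0) [-z clear] — {P10}
2. P4@(0, 1, 0) [+y clear] — {P10, P4}
3. P6@(1, 0, 0) [-z clear] — {P10, P4, P6}
4. P12@(0, 0, -1) [+x clear] — {P10, P12, P4, P6}
5. P8@(1, 1, 0) [+x clear] — {P10, P12, P4, P6, P8}
6. P9@(2, 1, 0) [-z clear] — {P10, P12, P4, P6, P8, P9}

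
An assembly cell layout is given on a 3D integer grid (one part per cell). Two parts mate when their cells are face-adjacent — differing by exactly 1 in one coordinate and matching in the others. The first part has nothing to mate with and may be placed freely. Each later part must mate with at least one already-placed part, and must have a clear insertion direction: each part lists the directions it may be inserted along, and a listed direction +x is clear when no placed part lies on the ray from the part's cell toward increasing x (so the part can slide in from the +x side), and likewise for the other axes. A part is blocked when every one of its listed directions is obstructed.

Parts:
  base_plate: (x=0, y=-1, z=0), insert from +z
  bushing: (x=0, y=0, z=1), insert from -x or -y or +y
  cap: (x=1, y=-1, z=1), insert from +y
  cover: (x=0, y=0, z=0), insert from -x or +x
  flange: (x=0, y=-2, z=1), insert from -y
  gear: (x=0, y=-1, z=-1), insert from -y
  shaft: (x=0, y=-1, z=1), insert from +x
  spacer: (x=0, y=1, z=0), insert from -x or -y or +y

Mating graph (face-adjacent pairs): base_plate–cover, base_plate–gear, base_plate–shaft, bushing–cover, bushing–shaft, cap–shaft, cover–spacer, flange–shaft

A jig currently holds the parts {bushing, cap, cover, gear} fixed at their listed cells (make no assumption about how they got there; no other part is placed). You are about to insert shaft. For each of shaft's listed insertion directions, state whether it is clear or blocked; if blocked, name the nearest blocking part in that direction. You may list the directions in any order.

+x: nearest on ray is cap@(1, -1, 1) ⇒ blocked

+x: blocked by cap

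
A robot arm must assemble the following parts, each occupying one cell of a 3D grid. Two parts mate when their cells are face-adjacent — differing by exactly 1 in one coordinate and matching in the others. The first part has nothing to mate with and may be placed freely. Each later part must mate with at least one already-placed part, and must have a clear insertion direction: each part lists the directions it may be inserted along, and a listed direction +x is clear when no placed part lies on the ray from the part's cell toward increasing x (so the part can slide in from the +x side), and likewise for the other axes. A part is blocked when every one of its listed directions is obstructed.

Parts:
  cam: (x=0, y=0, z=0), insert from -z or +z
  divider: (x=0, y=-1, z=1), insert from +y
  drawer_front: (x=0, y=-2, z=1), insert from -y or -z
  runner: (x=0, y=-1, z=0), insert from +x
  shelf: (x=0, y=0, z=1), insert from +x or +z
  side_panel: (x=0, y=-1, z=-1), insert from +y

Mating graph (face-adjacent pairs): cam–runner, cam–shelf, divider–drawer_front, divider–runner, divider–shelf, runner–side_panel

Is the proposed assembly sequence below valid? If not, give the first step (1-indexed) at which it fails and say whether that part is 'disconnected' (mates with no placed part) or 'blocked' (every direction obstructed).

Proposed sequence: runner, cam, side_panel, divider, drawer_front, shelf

1. runner@(0, -1, 0) [+x clear] — {runner}
2. cam@(0, 0, 0) [-z clear] — {cam, runner}
3. side_panel@(0, -1, -1) [+y clear] — {cam, runner, side_panel}
4. divider@(0, -1, 1) [+y clear] — {cam, divider, runner, side_panel}
5. drawer_front@(0, -2, 1) [-y clear] — {cam, divider, drawer_front, runner, side_panel}
6. shelf@(0, 0, 1) [+x clear] — {cam, divider, drawer_front, runner, shelf, side_panel}

Valid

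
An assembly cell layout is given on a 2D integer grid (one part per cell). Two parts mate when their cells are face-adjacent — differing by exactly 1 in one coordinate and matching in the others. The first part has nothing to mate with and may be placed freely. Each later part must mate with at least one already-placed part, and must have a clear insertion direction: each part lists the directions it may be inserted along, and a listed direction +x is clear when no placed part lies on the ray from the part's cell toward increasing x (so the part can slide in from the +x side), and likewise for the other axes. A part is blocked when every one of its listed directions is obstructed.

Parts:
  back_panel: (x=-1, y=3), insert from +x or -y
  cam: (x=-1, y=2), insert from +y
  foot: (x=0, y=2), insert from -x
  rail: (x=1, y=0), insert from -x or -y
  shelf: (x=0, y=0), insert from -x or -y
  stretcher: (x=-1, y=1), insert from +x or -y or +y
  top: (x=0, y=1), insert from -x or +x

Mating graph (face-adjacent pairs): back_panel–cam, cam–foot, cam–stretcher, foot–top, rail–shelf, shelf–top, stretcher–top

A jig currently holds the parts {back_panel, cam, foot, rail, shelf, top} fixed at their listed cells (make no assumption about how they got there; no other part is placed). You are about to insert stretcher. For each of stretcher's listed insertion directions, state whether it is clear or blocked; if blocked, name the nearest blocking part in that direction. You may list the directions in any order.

+x: nearest on ray is top@(0, 1) ⇒ blocked
-y: ray from stretcher(-1, 1) has no placed part ⇒ clear
+y: nearest on ray is cam@(-1, 2) ⇒ blocked

+x: blocked by top; +y: blocked by cam; -y: clear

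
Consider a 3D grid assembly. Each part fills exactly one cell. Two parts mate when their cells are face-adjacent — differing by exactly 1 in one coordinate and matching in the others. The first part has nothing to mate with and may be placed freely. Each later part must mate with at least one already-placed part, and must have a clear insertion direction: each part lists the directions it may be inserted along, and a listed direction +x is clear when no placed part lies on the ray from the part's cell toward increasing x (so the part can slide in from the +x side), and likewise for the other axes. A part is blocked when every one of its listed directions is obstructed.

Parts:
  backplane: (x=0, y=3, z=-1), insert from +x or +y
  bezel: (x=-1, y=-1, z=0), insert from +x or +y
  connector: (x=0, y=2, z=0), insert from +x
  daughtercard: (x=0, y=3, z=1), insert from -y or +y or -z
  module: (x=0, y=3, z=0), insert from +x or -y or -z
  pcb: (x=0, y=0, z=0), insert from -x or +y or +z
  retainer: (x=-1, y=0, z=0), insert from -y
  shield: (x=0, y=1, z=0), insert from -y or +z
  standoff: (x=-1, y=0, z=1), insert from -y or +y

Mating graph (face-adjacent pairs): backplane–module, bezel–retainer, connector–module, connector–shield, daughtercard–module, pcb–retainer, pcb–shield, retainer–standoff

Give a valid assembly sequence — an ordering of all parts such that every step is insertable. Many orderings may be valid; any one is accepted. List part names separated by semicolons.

1. module@(0, 3, 0) [+x clear] — {module}
2. backplane@(0, 3, -1) [+x clear] — {backplane, module}
3. daughtercard@(0, 3, 1) [-y clear] — {backplane, daughtercard, module}
4. connector@(0, 2, 0) [+x clear] — {backplane, connector, daughtercard, module}
5. shield@(0, 1, 0) [-y clear] — {backplane, connector, daughtercard, module, shield}
6. pcb@(0, 0, 0) [-x clear] — {backplane, connector, daughtercard, module, pcb, shield}
7. retainer@(-1, 0, 0) [-y clear] — {backplane, connector, daughtercard, module, pcb, retainer, shield}
8. bezel@(-1, -1, 0) [+x clear] — {backplane, bezel, connector, daughtercard, module, pcb, retainer, shield}
9. standoff@(-1, 0, 1) [-y clear] — {backplane, bezel, connector, daughtercard, module, pcb, retainer, shield, standoff}

module; backplane; daughtercard; connector; shield; pcb; retainer; bezel; standoff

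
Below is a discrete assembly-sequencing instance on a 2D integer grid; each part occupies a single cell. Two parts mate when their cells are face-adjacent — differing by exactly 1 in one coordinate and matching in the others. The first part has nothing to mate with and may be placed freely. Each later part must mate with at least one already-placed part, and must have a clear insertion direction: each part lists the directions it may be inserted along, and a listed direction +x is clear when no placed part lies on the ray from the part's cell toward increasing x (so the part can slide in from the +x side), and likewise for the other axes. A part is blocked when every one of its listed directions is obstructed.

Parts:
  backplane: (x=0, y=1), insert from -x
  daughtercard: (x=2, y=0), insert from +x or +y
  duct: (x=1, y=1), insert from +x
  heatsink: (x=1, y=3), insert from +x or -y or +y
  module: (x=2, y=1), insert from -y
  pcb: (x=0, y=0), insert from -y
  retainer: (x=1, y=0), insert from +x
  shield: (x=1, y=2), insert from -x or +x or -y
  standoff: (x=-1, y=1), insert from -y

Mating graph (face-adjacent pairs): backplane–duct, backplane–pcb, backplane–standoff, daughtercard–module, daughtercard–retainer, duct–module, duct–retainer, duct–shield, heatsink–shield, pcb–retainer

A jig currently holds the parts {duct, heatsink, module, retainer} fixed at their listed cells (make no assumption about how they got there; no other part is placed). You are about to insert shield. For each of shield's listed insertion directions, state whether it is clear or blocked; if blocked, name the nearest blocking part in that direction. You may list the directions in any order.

-x: ray from shield(1, 2) has no placed part ⇒ clear
+x: ray from shield(1, 2) has no placed part ⇒ clear
-y: nearest on ray is duct@(1, 1) ⇒ blocked

+x: clear; -x: clear; -y: blocked by duct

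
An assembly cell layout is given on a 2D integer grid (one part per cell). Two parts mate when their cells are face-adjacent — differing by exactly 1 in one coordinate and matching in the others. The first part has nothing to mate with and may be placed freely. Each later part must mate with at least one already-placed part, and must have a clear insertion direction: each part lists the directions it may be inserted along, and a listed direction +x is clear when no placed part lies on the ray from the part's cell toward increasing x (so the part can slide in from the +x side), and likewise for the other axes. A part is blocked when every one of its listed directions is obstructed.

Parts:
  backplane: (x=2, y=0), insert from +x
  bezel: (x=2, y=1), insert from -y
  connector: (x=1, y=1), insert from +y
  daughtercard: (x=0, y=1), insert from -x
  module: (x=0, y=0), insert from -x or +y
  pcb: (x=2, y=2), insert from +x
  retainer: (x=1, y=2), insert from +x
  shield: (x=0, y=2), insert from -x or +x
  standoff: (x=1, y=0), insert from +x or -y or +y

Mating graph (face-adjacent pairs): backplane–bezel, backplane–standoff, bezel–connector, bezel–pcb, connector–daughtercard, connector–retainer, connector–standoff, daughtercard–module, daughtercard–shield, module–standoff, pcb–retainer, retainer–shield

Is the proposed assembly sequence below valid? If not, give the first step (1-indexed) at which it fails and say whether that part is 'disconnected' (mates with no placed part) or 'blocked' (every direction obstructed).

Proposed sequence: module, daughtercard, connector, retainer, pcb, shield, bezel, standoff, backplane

Valid

1. module@(0, 0) [-x clear] — {module}
2. daughtercard@(0, 1) [-x clear] — {daughtercard, module}
3. connector@(1, 1) [+y clear] — {connector, daughtercard, module}
4. retainer@(1, 2) [+x clear] — {connector, daughtercard, module, retainer}
5. pcb@(2, 2) [+x clear] — {connector, daughtercard, module, pcb, retainer}
6. shield@(0, 2) [-x clear] — {connector, daughtercard, module, pcb, retainer, shield}
7. bezel@(2, 1) [-y clear] — {bezel, connector, daughtercard, module, pcb, retainer, shield}
8. standoff@(1, 0) [+x clear] — {bezel, connector, daughtercard, module, pcb, retainer, shield, standoff}
9. backplane@(2, 0) [+x clear] — {backplane, bezel, connector, daughtercard, module, pcb, retainer, shield, standoff}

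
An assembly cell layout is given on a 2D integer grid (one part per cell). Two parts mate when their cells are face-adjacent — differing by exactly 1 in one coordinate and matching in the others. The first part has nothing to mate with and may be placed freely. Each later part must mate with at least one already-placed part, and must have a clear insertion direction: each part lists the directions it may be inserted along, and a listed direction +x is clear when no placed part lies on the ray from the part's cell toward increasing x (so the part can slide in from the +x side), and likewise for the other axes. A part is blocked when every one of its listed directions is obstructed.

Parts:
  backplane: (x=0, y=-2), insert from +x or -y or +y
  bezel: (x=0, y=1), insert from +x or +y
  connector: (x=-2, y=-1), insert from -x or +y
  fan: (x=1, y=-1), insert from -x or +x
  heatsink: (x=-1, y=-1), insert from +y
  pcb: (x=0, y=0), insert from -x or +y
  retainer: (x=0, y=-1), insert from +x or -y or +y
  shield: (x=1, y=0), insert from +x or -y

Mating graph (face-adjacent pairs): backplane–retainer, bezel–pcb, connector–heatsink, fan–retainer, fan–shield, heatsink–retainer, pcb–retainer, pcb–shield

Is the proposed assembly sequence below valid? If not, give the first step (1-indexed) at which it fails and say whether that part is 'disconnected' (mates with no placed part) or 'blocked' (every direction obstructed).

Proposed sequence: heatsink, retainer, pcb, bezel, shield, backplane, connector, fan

Valid

1. heatsink@(-1, -1) [+y clear] — {heatsink}
2. retainer@(0, -1) [+x clear] — {heatsink, retainer}
3. pcb@(0, 0) [-x clear] — {heatsink, pcb, retainer}
4. bezel@(0, 1) [+x clear] — {bezel, heatsink, pcb, retainer}
5. shield@(1, 0) [+x clear] — {bezel, heatsink, pcb, retainer, shield}
6. backplane@(0, -2) [+x clear] — {backplane, bezel, heatsink, pcb, retainer, shield}
7. connector@(-2, -1) [-x clear] — {backplane, bezel, connector, heatsink, pcb, retainer, shield}
8. fan@(1, -1) [+x clear] — {backplane, bezel, connector, fan, heatsink, pcb, retainer, shield}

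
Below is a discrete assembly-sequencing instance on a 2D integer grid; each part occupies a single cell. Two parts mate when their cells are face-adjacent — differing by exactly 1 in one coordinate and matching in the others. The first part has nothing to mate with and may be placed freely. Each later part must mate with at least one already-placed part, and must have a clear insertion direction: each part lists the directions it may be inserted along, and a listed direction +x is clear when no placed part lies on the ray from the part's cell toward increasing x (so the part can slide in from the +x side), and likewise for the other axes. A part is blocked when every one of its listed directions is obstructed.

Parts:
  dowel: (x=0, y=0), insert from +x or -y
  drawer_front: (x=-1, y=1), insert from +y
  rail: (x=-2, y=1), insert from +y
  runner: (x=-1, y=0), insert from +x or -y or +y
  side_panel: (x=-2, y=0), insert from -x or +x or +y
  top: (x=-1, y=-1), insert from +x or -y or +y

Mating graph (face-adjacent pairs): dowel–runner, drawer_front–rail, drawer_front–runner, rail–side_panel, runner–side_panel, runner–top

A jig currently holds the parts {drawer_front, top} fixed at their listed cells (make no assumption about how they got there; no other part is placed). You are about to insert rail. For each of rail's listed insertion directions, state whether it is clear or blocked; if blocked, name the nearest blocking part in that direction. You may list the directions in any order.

+y: ray from rail(-2, 1) has no placed part ⇒ clear

+y: clear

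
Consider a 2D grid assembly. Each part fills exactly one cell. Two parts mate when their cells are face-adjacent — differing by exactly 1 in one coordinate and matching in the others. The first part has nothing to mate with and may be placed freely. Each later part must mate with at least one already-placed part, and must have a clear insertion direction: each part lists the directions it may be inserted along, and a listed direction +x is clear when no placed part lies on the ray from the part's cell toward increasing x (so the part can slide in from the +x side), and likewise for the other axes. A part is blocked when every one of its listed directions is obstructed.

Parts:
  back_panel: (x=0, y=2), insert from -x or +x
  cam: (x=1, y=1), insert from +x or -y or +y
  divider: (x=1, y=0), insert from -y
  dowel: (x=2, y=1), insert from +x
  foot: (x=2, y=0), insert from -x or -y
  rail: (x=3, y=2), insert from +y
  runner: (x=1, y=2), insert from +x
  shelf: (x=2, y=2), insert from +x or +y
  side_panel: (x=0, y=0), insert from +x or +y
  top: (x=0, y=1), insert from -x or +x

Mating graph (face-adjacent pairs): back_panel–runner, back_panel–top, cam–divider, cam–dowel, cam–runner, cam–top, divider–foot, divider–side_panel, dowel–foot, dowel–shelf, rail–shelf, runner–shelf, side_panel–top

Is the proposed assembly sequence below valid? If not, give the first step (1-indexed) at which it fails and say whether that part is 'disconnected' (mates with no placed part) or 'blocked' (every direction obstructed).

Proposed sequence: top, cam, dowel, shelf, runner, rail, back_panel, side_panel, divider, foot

Invalid at step 5 (blocked)

1. top@(0, 1) [-x clear] — {top}
2. cam@(1, 1) [+x clear] — {cam, top}
3. dowel@(2, 1) [+x clear] — {cam, dowel, top}
4. shelf@(2, 2) [+x clear] — {cam, dowel, shelf, top}
5. runner@(1, 2) — +x all obstructed ⇒ blocked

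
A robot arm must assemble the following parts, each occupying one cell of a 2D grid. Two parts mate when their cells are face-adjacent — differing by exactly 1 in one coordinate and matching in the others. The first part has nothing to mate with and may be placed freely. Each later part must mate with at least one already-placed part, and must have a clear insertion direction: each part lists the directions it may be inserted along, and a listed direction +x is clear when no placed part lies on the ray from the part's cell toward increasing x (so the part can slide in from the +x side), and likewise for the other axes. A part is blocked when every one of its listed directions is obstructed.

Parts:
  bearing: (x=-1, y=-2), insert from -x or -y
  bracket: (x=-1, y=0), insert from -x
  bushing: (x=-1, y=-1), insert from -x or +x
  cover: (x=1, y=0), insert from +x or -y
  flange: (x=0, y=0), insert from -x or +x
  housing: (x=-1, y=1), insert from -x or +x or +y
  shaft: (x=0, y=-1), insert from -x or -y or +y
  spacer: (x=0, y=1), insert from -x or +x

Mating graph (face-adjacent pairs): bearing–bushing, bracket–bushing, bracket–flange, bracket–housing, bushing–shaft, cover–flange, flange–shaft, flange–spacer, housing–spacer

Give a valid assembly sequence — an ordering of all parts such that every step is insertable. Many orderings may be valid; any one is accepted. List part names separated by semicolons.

cover; flange; shaft; bushing; bracket; housing; spacer; bearing

1. cover@(1, 0) [+x clear] — {cover}
2. flange@(0, 0) [-x clear] — {cover, flange}
3. shaft@(0, -1) [-x clear] — {cover, flange, shaft}
4. bushing@(-1, -1) [-x clear] — {bushing, cover, flange, shaft}
5. bracket@(-1, 0) [-x clear] — {bracket, bushing, cover, flange, shaft}
6. housing@(-1, 1) [-x clear] — {bracket, bushing, cover, flange, housing, shaft}
7. spacer@(0, 1) [+x clear] — {bracket, bushing, cover, flange, housing, shaft, spacer}
8. bearing@(-1, -2) [-x clear] — {bearing, bracket, bushing, cover, flange, housing, shaft, spacer}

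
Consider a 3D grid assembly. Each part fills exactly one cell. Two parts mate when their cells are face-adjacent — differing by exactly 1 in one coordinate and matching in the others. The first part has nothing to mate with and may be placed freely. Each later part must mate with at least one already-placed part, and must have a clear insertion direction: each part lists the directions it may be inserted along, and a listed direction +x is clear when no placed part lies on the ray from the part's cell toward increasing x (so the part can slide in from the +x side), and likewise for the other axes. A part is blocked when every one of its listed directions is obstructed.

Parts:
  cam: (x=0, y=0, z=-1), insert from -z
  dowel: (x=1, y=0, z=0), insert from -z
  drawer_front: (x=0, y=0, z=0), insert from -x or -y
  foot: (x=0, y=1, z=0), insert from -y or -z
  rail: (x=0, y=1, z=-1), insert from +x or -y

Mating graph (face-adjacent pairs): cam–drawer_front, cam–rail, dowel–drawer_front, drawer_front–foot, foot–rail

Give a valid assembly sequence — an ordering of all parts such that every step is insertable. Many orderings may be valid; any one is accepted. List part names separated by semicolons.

cam; drawer_front; dowel; foot; rail

1. cam@(0, 0, -1) [-z clear] — {cam}
2. drawer_front@(0, 0, 0) [-x clear] — {cam, drawer_front}
3. dowel@(1, 0, 0) [-z clear] — {cam, dowel, drawer_front}
4. foot@(0, 1, 0) [-z clear] — {cam, dowel, drawer_front, foot}
5. rail@(0, 1, -1) [+x clear] — {cam, dowel, drawer_front, foot, rail}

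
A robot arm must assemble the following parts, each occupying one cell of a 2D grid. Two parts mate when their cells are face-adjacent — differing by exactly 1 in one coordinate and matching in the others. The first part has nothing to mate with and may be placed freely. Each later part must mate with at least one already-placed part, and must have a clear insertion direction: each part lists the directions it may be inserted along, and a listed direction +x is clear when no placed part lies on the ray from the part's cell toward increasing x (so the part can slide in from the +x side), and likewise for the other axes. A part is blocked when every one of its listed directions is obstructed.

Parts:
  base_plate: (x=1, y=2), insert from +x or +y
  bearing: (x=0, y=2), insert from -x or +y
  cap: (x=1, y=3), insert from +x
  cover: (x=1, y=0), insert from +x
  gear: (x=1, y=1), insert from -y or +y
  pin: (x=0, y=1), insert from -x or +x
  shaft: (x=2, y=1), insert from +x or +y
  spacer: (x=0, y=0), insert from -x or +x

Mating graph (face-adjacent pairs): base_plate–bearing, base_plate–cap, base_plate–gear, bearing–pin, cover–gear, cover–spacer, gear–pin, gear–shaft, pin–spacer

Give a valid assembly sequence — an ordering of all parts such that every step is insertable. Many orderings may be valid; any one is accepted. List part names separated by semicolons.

cover; gear; spacer; base_plate; bearing; pin; shaft; cap

1. cover@(1, 0) [+x clear] — {cover}
2. gear@(1, 1) [+y clear] — {cover, gear}
3. spacer@(0, 0) [-x clear] — {cover, gear, spacer}
4. base_plate@(1, 2) [+x clear] — {base_plate, cover, gear, spacer}
5. bearing@(0, 2) [-x clear] — {base_plate, bearing, cover, gear, spacer}
6. pin@(0, 1) [-x clear] — {base_plate, bearing, cover, gear, pin, spacer}
7. shaft@(2, 1) [+x clear] — {base_plate, bearing, cover, gear, pin, shaft, spacer}
8. cap@(1, 3) [+x clear] — {base_plate, bearing, cap, cover, gear, pin, shaft, spacer}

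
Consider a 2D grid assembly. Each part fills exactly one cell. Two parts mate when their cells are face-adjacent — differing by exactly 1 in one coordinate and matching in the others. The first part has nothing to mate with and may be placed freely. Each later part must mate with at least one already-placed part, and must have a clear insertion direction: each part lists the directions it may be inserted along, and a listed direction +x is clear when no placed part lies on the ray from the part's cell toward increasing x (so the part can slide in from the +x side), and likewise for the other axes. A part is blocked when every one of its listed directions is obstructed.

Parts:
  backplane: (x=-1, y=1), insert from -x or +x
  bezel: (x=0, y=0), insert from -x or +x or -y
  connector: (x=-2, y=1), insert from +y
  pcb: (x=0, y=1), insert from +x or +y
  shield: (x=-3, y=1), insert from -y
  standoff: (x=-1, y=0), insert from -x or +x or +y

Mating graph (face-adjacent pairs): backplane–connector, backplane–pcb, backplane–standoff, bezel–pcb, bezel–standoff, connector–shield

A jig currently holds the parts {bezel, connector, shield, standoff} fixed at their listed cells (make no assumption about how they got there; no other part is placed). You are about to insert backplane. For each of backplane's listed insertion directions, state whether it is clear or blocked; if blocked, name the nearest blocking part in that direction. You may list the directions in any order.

+x: clear; -x: blocked by connector

-x: nearest on ray is connector@(-2, 1) ⇒ blocked
+x: ray from backplane(-1, 1) has no placed part ⇒ clear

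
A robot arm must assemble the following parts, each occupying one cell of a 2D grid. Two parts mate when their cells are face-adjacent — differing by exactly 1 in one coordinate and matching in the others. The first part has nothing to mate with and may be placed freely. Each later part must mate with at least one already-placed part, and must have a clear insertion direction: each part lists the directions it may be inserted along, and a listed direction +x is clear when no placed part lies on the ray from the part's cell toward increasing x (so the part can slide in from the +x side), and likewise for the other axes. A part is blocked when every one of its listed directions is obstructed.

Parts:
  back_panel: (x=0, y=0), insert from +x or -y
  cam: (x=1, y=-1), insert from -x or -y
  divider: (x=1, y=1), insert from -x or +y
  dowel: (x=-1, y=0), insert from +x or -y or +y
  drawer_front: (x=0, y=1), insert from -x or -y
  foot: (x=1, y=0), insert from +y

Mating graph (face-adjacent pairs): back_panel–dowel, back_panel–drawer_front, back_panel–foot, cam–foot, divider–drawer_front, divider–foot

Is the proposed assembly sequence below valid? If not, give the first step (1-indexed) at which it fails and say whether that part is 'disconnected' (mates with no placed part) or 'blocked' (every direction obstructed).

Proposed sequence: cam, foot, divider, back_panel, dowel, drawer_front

Valid

1. cam@(1, -1) [-x clear] — {cam}
2. foot@(1, 0) [+y clear] — {cam, foot}
3. divider@(1, 1) [-x clear] — {cam, divider, foot}
4. back_panel@(0, 0) [-y clear] — {back_panel, cam, divider, foot}
5. dowel@(-1, 0) [-y clear] — {back_panel, cam, divider, dowel, foot}
6. drawer_front@(0, 1) [-x clear] — {back_panel, cam, divider, dowel, drawer_front, foot}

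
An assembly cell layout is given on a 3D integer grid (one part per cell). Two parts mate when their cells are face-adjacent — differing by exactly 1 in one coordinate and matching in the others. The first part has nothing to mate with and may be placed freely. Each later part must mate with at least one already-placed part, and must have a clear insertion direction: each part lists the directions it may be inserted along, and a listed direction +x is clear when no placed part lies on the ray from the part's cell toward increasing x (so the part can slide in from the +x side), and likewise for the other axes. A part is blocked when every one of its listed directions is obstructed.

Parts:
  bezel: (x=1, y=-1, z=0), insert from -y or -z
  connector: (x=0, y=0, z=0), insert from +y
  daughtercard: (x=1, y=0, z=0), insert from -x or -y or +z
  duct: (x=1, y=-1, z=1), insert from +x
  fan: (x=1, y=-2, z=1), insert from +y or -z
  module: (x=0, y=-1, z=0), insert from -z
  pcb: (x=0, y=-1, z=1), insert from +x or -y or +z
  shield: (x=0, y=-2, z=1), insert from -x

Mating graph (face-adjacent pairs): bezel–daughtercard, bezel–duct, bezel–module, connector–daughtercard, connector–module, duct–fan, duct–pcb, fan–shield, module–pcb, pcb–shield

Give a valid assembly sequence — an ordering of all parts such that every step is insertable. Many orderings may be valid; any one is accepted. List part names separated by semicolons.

1. bezel@(1, -1, 0) [-y clear] — {bezel}
2. module@(0, -1, 0) [-z clear] — {bezel, module}
3. connector@(0, 0, 0) [+y clear] — {bezel, connector, module}
4. duct@(1, -1, 1) [+x clear] — {bezel, connector, duct, module}
5. daughtercard@(1, 0, 0) [+z clear] — {bezel, connector, daughtercard, duct, module}
6. fan@(1, -2, 1) [-z clear] — {bezel, connector, daughtercard, duct, fan, module}
7. shield@(0, -2, 1) [-x clear] — {bezel, connector, daughtercard, duct, fan, module, shield}
8. pcb@(0, -1, 1) [+z clear] — {bezel, connector, daughtercard, duct, fan, module, pcb, shield}

bezel; module; connector; duct; daughtercard; fan; shield; pcb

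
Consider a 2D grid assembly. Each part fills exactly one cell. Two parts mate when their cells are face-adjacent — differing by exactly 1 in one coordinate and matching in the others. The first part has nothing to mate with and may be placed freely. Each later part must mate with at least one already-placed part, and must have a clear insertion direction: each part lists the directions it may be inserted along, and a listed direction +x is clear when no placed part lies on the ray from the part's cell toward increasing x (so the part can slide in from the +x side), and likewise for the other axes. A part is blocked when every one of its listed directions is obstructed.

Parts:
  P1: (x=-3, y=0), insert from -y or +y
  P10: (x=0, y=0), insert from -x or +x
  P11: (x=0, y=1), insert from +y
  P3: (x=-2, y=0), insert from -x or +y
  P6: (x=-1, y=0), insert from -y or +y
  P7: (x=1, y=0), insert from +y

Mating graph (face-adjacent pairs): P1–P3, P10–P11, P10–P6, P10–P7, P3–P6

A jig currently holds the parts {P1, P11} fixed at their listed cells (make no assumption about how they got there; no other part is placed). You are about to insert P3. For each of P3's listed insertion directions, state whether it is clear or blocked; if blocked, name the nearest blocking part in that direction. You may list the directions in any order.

+y: clear; -x: blocked by P1

-x: nearest on ray is P1@(-3, 0) ⇒ blocked
+y: ray from P3(-2, 0) has no placed part ⇒ clear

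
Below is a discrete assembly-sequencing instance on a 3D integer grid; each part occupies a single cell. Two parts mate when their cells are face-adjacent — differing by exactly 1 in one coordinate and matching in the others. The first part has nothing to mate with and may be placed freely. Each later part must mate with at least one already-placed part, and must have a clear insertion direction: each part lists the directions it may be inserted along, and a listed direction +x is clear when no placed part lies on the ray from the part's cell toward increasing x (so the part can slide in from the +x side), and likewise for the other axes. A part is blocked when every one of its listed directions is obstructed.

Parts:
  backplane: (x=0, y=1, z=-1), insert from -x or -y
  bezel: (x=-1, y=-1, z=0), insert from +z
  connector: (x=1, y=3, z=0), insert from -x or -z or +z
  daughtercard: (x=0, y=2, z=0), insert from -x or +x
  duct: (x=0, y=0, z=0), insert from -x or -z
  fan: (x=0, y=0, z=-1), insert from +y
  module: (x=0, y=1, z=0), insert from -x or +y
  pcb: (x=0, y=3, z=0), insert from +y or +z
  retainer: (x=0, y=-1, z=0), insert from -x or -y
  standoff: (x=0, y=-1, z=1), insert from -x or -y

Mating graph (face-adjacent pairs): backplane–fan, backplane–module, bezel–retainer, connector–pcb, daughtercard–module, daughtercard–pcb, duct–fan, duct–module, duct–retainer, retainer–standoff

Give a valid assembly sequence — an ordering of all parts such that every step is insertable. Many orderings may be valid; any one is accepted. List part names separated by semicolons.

1. standoff@(0, -1, 1) [-x clear] — {standoff}
2. retainer@(0, -1, 0) [-x clear] — {retainer, standoff}
3. bezel@(-1, -1, 0) [+z clear] — {bezel, retainer, standoff}
4. duct@(0, 0, 0) [-x clear] — {bezel, duct, retainer, standoff}
5. module@(0, 1, 0) [-x clear] — {bezel, duct, module, retainer, standoff}
6. fan@(0, 0, -1) [+y clear] — {bezel, duct, fan, module, retainer, standoff}
7. backplane@(0, 1, -1) [-x clear] — {backplane, bezel, duct, fan, module, retainer, standoff}
8. daughtercard@(0, 2, 0) [-x clear] — {backplane, bezel, daughtercard, duct, fan, module, retainer, standoff}
9. pcb@(0, 3, 0) [+y clear] — {backplane, bezel, daughtercard, duct, fan, module, pcb, retainer, standoff}
10. connector@(1, 3, 0) [-z clear] — {backplane, bezel, connector, daughtercard, duct, fan, module, pcb, retainer, standoff}

standoff; retainer; bezel; duct; module; fan; backplane; daughtercard; pcb; connector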